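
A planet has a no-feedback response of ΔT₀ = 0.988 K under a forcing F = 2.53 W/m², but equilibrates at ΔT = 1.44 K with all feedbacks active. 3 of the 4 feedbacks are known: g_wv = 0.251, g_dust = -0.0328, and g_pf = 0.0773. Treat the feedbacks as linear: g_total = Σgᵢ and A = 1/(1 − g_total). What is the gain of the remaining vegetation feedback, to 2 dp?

0.02

Amplification A = ΔT/ΔT₀ = 1.44/0.988 = 1.457.
Total gain g = 1 − 1/A = 1 − 1/1.457 = 0.3137.
Known gains sum to 0.251 − 0.0328 + 0.0773 = 0.2955.
g_veg = 0.3137 − 0.2955 = 0.02.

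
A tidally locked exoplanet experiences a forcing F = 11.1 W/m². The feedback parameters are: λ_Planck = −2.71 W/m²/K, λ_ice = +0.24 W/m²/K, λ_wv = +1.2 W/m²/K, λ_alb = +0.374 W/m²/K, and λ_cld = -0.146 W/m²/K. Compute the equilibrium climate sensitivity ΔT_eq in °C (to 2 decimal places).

Net feedback parameter λ = (−2.71) + (+0.24) + (+1.2) + (+0.374) + (-0.146) = -1.042 W/m²/K.
ΔT = −F/λ = −11.1/(-1.042) = 10.65 °C.

10.65 °C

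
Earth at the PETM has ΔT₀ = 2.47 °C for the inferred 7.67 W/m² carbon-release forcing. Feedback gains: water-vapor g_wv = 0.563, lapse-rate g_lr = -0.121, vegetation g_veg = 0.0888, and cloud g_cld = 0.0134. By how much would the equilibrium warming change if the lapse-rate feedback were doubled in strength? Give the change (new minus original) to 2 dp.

Original: g = 0.5442, ΔT = 2.47/(1−0.5442) = 5.4190 °C.
With doubled lapse-rate: g' = 0.4232, ΔT' = 2.47/(1−0.4232) = 4.2822 °C.
Change = 4.2822 − 5.4190 = -1.14 °C.

-1.14 °C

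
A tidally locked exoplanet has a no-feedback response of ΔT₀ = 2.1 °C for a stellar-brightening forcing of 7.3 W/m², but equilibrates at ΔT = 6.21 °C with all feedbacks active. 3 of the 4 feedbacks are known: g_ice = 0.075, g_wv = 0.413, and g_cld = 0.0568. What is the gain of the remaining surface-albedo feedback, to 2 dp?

0.12

Amplification A = ΔT/ΔT₀ = 6.21/2.1 = 2.957.
Total gain g = 1 − 1/A = 1 − 1/2.957 = 0.6618.
Known gains sum to 0.075 + 0.413 + 0.0568 = 0.5448.
g_alb = 0.6618 − 0.5448 = 0.12.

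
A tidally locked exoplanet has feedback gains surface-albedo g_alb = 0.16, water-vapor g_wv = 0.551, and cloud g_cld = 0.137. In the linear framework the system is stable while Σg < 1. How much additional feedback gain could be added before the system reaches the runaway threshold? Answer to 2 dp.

0.15

Current total gain = 0.16 + 0.551 + 0.137 = 0.848.
Margin to runaway = 1 − 0.848 = 0.15.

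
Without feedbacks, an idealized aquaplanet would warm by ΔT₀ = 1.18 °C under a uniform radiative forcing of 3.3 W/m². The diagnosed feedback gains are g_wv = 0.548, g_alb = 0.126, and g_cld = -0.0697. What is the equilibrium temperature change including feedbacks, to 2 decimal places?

2.98 °C

Total gain g = 0.548 + 0.126 − 0.0697 = 0.6043.
Amplification A = 1/(1 − 0.6043) = 2.527.
ΔT = 1.18 × 2.527 = 2.98 °C.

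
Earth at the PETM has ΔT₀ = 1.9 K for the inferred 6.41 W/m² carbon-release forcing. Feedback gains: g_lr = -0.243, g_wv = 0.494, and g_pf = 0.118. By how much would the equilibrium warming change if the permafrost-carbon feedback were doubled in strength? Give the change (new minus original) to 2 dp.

0.69 K

Original: g = 0.369, ΔT = 1.9/(1−0.369) = 3.0111 K.
With doubled permafrost-carbon: g' = 0.487, ΔT' = 1.9/(1−0.487) = 3.7037 K.
Change = 3.7037 − 3.0111 = 0.69 K.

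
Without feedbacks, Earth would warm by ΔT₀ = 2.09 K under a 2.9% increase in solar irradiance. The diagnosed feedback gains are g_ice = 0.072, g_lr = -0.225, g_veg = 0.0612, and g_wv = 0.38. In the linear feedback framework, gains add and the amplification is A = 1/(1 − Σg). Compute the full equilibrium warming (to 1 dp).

Total gain g = 0.072 − 0.225 + 0.0612 + 0.38 = 0.2882.
Amplification A = 1/(1 − 0.2882) = 1.405.
ΔT = 2.09 × 1.405 = 2.9 K.

2.9 K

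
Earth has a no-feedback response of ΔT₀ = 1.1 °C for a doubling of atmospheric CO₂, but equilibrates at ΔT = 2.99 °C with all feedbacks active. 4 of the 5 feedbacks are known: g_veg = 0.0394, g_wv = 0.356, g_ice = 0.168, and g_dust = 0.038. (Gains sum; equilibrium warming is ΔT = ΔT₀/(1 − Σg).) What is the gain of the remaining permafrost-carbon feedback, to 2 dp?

Amplification A = ΔT/ΔT₀ = 2.99/1.1 = 2.718.
Total gain g = 1 − 1/A = 1 − 1/2.718 = 0.6321.
Known gains sum to 0.0394 + 0.356 + 0.168 + 0.038 = 0.6014.
g_pf = 0.6321 − 0.6014 = 0.03.

0.03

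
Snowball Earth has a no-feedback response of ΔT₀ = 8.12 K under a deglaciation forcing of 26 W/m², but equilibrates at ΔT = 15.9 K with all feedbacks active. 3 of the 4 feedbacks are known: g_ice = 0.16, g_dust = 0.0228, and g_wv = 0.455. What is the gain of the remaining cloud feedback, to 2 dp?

Amplification A = ΔT/ΔT₀ = 15.9/8.12 = 1.958.
Total gain g = 1 − 1/A = 1 − 1/1.958 = 0.4893.
Known gains sum to 0.16 + 0.0228 + 0.455 = 0.6378.
g_cld = 0.4893 − 0.6378 = -0.15.

-0.15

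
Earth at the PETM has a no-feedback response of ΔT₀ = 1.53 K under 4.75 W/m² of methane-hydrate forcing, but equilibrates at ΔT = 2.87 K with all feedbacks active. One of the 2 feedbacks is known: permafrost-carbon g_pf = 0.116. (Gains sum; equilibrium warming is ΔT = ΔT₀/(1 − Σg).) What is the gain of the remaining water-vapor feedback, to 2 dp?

0.35

Amplification A = ΔT/ΔT₀ = 2.87/1.53 = 1.876.
Total gain g = 1 − 1/A = 1 − 1/1.876 = 0.467.
The known gain is 0.116.
g_wv = 0.467 − 0.116 = 0.35.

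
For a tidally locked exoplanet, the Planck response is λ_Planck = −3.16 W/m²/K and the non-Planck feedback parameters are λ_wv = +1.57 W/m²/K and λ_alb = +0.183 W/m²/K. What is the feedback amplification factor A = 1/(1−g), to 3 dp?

2.246

Convert to gains: g_wv = 1.57/3.16 = 0.4968; g_alb = 0.183/3.16 = 0.05791.
Total gain g = 0.55471.
A = 1/(1 − 0.55471) = 2.246.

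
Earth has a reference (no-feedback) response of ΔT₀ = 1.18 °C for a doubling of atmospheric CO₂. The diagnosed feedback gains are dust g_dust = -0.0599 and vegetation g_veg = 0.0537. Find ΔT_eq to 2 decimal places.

Total gain g = -0.0599 + 0.0537 = -0.0062.
Amplification A = 1/(1 + 0.0062) = 0.9938.
ΔT = 1.18 × 0.9938 = 1.17 °C.

1.17 °C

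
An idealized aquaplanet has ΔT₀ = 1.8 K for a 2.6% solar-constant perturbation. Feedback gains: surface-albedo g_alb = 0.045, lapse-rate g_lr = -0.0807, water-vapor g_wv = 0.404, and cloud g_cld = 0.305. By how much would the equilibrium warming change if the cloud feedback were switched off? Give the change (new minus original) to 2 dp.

Original: g = 0.6733, ΔT = 1.8/(1−0.6733) = 5.5096 K.
Without cloud: g' = 0.3683, ΔT' = 1.8/(1−0.3683) = 2.8495 K.
Change = 2.8495 − 5.5096 = -2.66 K.

-2.66 K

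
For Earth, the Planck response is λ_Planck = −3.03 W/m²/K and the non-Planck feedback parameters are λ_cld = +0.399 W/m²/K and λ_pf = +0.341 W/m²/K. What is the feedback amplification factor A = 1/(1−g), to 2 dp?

1.32

Convert to gains: g_cld = 0.399/3.03 = 0.1317; g_pf = 0.341/3.03 = 0.1125.
Total gain g = 0.2442.
A = 1/(1 − 0.2442) = 1.32.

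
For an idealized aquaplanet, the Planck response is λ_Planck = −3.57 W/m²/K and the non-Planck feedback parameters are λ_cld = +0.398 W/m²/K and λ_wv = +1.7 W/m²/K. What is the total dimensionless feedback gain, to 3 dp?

0.588

Convert to gains: g_cld = 0.398/3.57 = 0.1115; g_wv = 1.7/3.57 = 0.4762.
Total gain g = 0.5877.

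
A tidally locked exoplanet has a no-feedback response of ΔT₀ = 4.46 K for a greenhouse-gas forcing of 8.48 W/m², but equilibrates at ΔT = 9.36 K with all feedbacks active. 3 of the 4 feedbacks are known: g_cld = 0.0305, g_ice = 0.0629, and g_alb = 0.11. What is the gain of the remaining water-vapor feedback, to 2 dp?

Amplification A = ΔT/ΔT₀ = 9.36/4.46 = 2.099.
Total gain g = 1 − 1/A = 1 − 1/2.099 = 0.5236.
Known gains sum to 0.0305 + 0.0629 + 0.11 = 0.2034.
g_wv = 0.5236 − 0.2034 = 0.32.

0.32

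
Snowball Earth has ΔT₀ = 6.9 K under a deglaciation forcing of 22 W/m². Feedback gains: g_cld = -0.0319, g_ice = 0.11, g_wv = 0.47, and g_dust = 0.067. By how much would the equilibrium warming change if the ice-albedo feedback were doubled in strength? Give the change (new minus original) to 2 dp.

7.17 K

Original: g = 0.6151, ΔT = 6.9/(1−0.6151) = 17.9267 K.
With doubled ice-albedo: g' = 0.7251, ΔT' = 6.9/(1−0.7251) = 25.1000 K.
Change = 25.1000 − 17.9267 = 7.17 K.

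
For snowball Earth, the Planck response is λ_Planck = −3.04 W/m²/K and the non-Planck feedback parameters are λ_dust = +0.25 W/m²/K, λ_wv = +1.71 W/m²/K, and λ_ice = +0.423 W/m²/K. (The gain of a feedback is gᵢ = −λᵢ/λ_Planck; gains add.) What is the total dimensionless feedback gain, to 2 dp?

0.78

Convert to gains: g_dust = 0.25/3.04 = 0.08224; g_wv = 1.71/3.04 = 0.5625; g_ice = 0.423/3.04 = 0.1391.
Total gain g = 0.78384.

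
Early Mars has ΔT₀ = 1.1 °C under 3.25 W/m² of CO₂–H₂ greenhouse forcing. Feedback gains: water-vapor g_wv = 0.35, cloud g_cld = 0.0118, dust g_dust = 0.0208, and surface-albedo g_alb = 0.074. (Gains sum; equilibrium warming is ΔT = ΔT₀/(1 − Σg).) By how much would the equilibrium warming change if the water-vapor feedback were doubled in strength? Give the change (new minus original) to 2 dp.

3.66 °C

Original: g = 0.4566, ΔT = 1.1/(1−0.4566) = 2.0243 °C.
With doubled water-vapor: g' = 0.8066, ΔT' = 1.1/(1−0.8066) = 5.6877 °C.
Change = 5.6877 − 2.0243 = 3.66 °C.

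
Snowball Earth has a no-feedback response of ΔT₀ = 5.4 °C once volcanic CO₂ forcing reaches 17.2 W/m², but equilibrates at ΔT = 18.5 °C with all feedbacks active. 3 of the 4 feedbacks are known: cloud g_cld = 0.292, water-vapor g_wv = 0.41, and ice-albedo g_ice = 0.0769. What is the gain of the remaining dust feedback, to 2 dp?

-0.07

Amplification A = ΔT/ΔT₀ = 18.5/5.4 = 3.426.
Total gain g = 1 − 1/A = 1 − 1/3.426 = 0.7081.
Known gains sum to 0.292 + 0.41 + 0.0769 = 0.7789.
g_dust = 0.7081 − 0.7789 = -0.07.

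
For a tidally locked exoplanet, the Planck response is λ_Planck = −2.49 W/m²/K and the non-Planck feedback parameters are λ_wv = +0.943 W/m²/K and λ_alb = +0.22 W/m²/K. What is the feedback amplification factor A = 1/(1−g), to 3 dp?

Convert to gains: g_wv = 0.943/2.49 = 0.3787; g_alb = 0.22/2.49 = 0.08835.
Total gain g = 0.46705.
A = 1/(1 − 0.46705) = 1.876.

1.876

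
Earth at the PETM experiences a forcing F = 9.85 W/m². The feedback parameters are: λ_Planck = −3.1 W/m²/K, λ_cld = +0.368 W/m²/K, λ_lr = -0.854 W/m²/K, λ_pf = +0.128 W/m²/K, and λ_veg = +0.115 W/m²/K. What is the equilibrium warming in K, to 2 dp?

Net feedback parameter λ = (−3.1) + (+0.368) + (-0.854) + (+0.128) + (+0.115) = -3.343 W/m²/K.
ΔT = −F/λ = −9.85/(-3.343) = 2.95 K.

2.95 K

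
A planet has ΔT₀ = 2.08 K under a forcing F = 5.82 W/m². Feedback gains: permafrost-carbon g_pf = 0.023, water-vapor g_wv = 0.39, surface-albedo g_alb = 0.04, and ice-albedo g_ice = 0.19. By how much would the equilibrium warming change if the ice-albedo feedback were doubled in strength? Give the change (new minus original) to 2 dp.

6.63 K

Original: g = 0.643, ΔT = 2.08/(1−0.643) = 5.8263 K.
With doubled ice-albedo: g' = 0.833, ΔT' = 2.08/(1−0.833) = 12.4551 K.
Change = 12.4551 − 5.8263 = 6.63 K.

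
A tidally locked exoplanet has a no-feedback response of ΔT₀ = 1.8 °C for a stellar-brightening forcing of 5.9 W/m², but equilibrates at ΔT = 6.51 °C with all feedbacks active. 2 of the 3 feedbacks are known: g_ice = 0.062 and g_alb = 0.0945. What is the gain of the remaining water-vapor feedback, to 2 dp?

0.57

Amplification A = ΔT/ΔT₀ = 6.51/1.8 = 3.617.
Total gain g = 1 − 1/A = 1 − 1/3.617 = 0.7235.
Known gains sum to 0.062 + 0.0945 = 0.1565.
g_wv = 0.7235 − 0.1565 = 0.57.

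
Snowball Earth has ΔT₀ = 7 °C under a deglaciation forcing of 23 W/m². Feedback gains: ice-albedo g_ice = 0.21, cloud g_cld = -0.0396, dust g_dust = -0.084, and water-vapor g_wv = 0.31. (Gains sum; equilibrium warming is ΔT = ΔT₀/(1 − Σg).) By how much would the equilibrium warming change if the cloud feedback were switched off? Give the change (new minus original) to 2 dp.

0.81 °C

Original: g = 0.3964, ΔT = 7/(1−0.3964) = 11.5971 °C.
Without cloud: g' = 0.436, ΔT' = 7/(1−0.436) = 12.4113 °C.
Change = 12.4113 − 11.5971 = 0.81 °C.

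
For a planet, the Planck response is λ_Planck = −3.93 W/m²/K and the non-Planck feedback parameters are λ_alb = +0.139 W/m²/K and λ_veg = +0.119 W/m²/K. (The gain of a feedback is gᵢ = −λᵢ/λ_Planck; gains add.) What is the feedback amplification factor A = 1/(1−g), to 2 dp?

1.07

Convert to gains: g_alb = 0.139/3.93 = 0.03537; g_veg = 0.119/3.93 = 0.03028.
Total gain g = 0.06565.
A = 1/(1 − 0.06565) = 1.07.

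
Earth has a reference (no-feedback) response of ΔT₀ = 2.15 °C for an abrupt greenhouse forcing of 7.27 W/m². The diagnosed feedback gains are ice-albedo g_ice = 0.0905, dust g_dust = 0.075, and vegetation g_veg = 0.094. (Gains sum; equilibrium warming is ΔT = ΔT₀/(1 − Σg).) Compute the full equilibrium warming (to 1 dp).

Total gain g = 0.0905 + 0.075 + 0.094 = 0.2595.
Amplification A = 1/(1 − 0.2595) = 1.35.
ΔT = 2.15 × 1.35 = 2.9 °C.

2.9 °C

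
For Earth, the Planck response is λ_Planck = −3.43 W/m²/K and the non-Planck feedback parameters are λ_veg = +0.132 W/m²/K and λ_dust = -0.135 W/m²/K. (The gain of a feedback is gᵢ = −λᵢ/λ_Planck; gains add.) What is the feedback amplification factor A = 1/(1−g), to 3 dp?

Convert to gains: g_veg = 0.132/3.43 = 0.03848; g_dust = -0.135/3.43 = -0.03936.
Total gain g = -0.00088.
A = 1/(1 + 0.00088) = 0.999.

0.999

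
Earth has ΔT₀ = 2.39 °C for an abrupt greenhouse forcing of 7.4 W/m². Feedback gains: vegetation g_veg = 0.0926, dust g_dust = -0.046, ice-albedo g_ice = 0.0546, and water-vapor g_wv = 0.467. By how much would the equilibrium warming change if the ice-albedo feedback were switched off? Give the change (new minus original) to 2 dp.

-0.62 °C

Original: g = 0.5682, ΔT = 2.39/(1−0.5682) = 5.5350 °C.
Without ice-albedo: g' = 0.5136, ΔT' = 2.39/(1−0.5136) = 4.9137 °C.
Change = 4.9137 − 5.5350 = -0.62 °C.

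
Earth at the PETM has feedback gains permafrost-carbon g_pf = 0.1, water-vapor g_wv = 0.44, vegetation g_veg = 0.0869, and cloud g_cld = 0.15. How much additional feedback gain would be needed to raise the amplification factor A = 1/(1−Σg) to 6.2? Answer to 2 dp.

Current total gain = 0.7769.
Target gain for A = 6.2: g* = 1 − 1/6.2 = 0.8387.
Additional gain needed = 0.8387 − 0.7769 = 0.06.

0.06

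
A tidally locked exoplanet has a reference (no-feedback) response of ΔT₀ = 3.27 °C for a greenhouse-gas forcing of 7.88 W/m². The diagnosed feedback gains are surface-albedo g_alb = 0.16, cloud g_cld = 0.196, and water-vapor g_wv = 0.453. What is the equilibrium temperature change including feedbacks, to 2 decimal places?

Total gain g = 0.16 + 0.196 + 0.453 = 0.809.
Amplification A = 1/(1 − 0.809) = 5.236.
ΔT = 3.27 × 5.236 = 17.12 °C.

17.12 °C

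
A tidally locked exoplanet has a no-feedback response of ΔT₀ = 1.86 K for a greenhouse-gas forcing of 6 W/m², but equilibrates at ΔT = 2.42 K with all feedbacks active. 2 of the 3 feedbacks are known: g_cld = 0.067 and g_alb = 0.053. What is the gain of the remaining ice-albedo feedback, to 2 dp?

Amplification A = ΔT/ΔT₀ = 2.42/1.86 = 1.301.
Total gain g = 1 − 1/A = 1 − 1/1.301 = 0.2314.
Known gains sum to 0.067 + 0.053 = 0.12.
g_ice = 0.2314 − 0.12 = 0.11.

0.11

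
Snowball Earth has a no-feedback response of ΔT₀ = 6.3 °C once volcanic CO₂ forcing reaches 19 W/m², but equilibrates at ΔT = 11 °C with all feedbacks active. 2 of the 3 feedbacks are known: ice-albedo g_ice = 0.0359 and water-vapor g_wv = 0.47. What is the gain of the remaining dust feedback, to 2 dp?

Amplification A = ΔT/ΔT₀ = 11/6.3 = 1.746.
Total gain g = 1 − 1/A = 1 − 1/1.746 = 0.4273.
Known gains sum to 0.0359 + 0.47 = 0.5059.
g_dust = 0.4273 − 0.5059 = -0.08.

-0.08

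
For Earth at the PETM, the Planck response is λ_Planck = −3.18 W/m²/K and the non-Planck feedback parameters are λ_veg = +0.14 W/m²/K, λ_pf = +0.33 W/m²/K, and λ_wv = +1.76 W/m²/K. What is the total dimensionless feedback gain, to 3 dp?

0.701

Convert to gains: g_veg = 0.14/3.18 = 0.04403; g_pf = 0.33/3.18 = 0.1038; g_wv = 1.76/3.18 = 0.5535.
Total gain g = 0.70133.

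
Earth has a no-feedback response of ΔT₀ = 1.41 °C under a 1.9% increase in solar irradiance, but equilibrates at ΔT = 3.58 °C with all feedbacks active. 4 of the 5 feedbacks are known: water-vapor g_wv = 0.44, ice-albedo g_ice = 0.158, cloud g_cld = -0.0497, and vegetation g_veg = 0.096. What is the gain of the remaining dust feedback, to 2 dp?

-0.04

Amplification A = ΔT/ΔT₀ = 3.58/1.41 = 2.539.
Total gain g = 1 − 1/A = 1 − 1/2.539 = 0.6061.
Known gains sum to 0.44 + 0.158 − 0.0497 + 0.096 = 0.6443.
g_dust = 0.6061 − 0.6443 = -0.04.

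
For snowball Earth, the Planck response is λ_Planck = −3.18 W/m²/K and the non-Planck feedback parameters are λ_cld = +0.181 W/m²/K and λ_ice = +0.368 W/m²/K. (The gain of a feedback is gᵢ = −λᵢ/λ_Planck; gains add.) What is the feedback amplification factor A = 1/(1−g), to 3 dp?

Convert to gains: g_cld = 0.181/3.18 = 0.05692; g_ice = 0.368/3.18 = 0.1157.
Total gain g = 0.17262.
A = 1/(1 − 0.17262) = 1.209.

1.209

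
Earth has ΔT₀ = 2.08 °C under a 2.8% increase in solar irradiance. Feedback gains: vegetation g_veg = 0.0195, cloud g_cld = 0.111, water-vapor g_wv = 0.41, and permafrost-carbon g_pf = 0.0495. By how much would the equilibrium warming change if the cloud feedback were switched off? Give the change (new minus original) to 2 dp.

-1.08 °C

Original: g = 0.59, ΔT = 2.08/(1−0.59) = 5.0732 °C.
Without cloud: g' = 0.479, ΔT' = 2.08/(1−0.479) = 3.9923 °C.
Change = 3.9923 − 5.0732 = -1.08 °C.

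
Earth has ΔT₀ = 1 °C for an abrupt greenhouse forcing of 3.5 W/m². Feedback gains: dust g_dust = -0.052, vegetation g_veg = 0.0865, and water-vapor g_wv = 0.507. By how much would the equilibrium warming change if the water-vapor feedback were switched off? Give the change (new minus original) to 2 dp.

-1.15 °C

Original: g = 0.5415, ΔT = 1/(1−0.5415) = 2.1810 °C.
Without water-vapor: g' = 0.0345, ΔT' = 1/(1−0.0345) = 1.0357 °C.
Change = 1.0357 − 2.1810 = -1.15 °C.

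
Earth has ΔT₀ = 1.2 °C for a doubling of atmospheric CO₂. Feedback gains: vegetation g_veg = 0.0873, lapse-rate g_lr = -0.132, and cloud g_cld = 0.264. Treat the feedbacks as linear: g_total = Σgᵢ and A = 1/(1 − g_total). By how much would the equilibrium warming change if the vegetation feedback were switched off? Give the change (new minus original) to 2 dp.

Original: g = 0.2193, ΔT = 1.2/(1−0.2193) = 1.5371 °C.
Without vegetation: g' = 0.132, ΔT' = 1.2/(1−0.132) = 1.3825 °C.
Change = 1.3825 − 1.5371 = -0.15 °C.

-0.15 °C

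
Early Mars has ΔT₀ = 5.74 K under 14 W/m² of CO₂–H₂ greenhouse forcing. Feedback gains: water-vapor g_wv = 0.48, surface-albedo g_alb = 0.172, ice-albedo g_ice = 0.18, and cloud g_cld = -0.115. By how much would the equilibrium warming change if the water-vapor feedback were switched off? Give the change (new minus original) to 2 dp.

Original: g = 0.717, ΔT = 5.74/(1−0.717) = 20.2827 K.
Without water-vapor: g' = 0.237, ΔT' = 5.74/(1−0.237) = 7.5229 K.
Change = 7.5229 − 20.2827 = -12.76 K.

-12.76 K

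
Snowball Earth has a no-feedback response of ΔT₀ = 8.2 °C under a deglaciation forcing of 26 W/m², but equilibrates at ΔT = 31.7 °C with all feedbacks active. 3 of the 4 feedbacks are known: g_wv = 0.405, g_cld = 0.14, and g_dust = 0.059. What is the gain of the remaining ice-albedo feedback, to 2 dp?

0.14

Amplification A = ΔT/ΔT₀ = 31.7/8.2 = 3.866.
Total gain g = 1 − 1/A = 1 − 1/3.866 = 0.7413.
Known gains sum to 0.405 + 0.14 + 0.059 = 0.604.
g_ice = 0.7413 − 0.604 = 0.14.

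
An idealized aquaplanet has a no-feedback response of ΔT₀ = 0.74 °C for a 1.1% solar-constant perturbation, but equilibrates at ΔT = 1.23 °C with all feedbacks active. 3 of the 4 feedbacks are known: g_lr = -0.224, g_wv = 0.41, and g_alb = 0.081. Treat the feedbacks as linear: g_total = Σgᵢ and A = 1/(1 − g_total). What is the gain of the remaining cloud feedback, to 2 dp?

Amplification A = ΔT/ΔT₀ = 1.23/0.74 = 1.662.
Total gain g = 1 − 1/A = 1 − 1/1.662 = 0.3983.
Known gains sum to -0.224 + 0.41 + 0.081 = 0.267.
g_cld = 0.3983 − 0.267 = 0.13.

0.13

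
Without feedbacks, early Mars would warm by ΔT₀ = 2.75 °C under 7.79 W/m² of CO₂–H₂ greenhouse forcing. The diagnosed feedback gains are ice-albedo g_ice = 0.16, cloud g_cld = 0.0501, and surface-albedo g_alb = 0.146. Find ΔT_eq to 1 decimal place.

Total gain g = 0.16 + 0.0501 + 0.146 = 0.3561.
Amplification A = 1/(1 − 0.3561) = 1.553.
ΔT = 2.75 × 1.553 = 4.3 °C.

4.3 °C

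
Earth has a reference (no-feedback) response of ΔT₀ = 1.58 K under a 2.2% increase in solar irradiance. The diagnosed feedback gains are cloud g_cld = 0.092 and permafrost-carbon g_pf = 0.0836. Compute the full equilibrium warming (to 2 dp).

1.92 K

Total gain g = 0.092 + 0.0836 = 0.1756.
Amplification A = 1/(1 − 0.1756) = 1.213.
ΔT = 1.58 × 1.213 = 1.92 K.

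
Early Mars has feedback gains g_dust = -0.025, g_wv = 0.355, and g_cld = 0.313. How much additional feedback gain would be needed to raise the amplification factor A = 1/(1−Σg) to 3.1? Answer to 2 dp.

Current total gain = 0.643.
Target gain for A = 3.1: g* = 1 − 1/3.1 = 0.6774.
Additional gain needed = 0.6774 − 0.643 = 0.03.

0.03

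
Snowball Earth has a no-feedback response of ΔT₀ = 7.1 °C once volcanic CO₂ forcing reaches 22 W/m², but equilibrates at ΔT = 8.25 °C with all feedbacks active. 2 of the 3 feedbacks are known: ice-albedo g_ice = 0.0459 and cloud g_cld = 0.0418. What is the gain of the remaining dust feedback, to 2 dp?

0.05

Amplification A = ΔT/ΔT₀ = 8.25/7.1 = 1.162.
Total gain g = 1 − 1/A = 1 − 1/1.162 = 0.1394.
Known gains sum to 0.0459 + 0.0418 = 0.0877.
g_dust = 0.1394 − 0.0877 = 0.05.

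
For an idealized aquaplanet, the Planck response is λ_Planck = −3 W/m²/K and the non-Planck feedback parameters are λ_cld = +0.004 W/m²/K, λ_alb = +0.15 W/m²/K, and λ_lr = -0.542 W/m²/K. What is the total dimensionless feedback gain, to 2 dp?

-0.13

Convert to gains: g_cld = 0.004/3 = 0.001333; g_alb = 0.15/3 = 0.05; g_lr = -0.542/3 = -0.1807.
Total gain g = -0.129367.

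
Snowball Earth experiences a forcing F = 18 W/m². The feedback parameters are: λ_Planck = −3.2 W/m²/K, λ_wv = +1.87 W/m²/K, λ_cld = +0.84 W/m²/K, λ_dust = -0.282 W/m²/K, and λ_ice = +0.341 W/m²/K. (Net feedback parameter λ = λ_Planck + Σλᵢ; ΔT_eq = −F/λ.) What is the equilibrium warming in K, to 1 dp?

Net feedback parameter λ = (−3.2) + (+1.87) + (+0.84) + (-0.282) + (+0.341) = -0.431 W/m²/K.
ΔT = −F/λ = −18/(-0.431) = 41.8 K.

41.8 K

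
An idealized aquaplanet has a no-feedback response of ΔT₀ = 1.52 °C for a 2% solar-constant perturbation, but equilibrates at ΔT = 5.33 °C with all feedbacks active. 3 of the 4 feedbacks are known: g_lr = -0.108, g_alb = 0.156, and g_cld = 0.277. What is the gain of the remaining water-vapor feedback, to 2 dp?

0.39

Amplification A = ΔT/ΔT₀ = 5.33/1.52 = 3.507.
Total gain g = 1 − 1/A = 1 − 1/3.507 = 0.7149.
Known gains sum to -0.108 + 0.156 + 0.277 = 0.325.
g_wv = 0.7149 − 0.325 = 0.39.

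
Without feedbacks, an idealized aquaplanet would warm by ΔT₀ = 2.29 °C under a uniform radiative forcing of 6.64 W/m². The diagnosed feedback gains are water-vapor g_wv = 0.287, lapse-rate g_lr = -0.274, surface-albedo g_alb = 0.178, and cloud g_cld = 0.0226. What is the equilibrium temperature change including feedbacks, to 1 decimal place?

Total gain g = 0.287 − 0.274 + 0.178 + 0.0226 = 0.2136.
Amplification A = 1/(1 − 0.2136) = 1.272.
ΔT = 2.29 × 1.272 = 2.9 °C.

2.9 °C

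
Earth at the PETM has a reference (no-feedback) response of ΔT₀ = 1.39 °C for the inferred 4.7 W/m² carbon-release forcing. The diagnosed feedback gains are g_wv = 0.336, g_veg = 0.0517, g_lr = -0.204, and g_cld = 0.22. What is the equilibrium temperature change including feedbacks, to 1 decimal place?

Total gain g = 0.336 + 0.0517 − 0.204 + 0.22 = 0.4037.
Amplification A = 1/(1 − 0.4037) = 1.677.
ΔT = 1.39 × 1.677 = 2.3 °C.

2.3 °C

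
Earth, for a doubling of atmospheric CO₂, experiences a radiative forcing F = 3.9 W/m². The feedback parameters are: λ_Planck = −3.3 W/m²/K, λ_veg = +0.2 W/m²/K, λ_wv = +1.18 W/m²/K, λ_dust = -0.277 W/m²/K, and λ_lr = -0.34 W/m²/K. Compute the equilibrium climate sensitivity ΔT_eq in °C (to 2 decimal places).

Net feedback parameter λ = (−3.3) + (+0.2) + (+1.18) + (-0.277) + (-0.34) = -2.537 W/m²/K.
ΔT = −F/λ = −3.9/(-2.537) = 1.54 °C.

1.54 °C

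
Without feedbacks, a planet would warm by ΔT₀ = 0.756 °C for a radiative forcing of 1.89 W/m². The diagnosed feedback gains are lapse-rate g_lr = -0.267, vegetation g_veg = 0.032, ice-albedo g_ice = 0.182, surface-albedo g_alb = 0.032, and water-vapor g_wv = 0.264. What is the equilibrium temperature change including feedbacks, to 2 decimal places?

Total gain g = -0.267 + 0.032 + 0.182 + 0.032 + 0.264 = 0.243.
Amplification A = 1/(1 − 0.243) = 1.321.
ΔT = 0.756 × 1.321 = 1.00 °C.

1.00 °C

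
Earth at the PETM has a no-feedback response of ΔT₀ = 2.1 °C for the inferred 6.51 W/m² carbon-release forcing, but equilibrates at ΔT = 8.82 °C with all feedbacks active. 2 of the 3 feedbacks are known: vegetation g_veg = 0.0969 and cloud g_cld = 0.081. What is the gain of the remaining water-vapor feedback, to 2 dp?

Amplification A = ΔT/ΔT₀ = 8.82/2.1 = 4.2.
Total gain g = 1 − 1/A = 1 − 1/4.2 = 0.7619.
Known gains sum to 0.0969 + 0.081 = 0.1779.
g_wv = 0.7619 − 0.1779 = 0.58.

0.58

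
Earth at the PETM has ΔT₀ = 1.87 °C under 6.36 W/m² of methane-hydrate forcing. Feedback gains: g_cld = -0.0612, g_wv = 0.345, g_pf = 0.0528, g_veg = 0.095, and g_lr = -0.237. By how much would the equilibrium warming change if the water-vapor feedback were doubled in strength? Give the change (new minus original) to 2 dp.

Original: g = 0.1946, ΔT = 1.87/(1−0.1946) = 2.3218 °C.
With doubled water-vapor: g' = 0.5396, ΔT' = 1.87/(1−0.5396) = 4.0617 °C.
Change = 4.0617 − 2.3218 = 1.74 °C.

1.74 °C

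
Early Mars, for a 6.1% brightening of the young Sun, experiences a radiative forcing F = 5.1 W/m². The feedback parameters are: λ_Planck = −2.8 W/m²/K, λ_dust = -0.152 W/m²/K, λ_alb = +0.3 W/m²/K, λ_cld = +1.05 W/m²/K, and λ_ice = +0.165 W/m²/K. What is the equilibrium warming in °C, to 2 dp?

Net feedback parameter λ = (−2.8) + (-0.152) + (+0.3) + (+1.05) + (+0.165) = -1.437 W/m²/K.
ΔT = −F/λ = −5.1/(-1.437) = 3.55 °C.

3.55 °C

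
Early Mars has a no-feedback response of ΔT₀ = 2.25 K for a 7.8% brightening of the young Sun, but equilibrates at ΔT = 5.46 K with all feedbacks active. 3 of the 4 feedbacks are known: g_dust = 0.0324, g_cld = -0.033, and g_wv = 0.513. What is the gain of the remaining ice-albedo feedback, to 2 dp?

0.08

Amplification A = ΔT/ΔT₀ = 5.46/2.25 = 2.427.
Total gain g = 1 − 1/A = 1 − 1/2.427 = 0.588.
Known gains sum to 0.0324 − 0.033 + 0.513 = 0.5124.
g_ice = 0.588 − 0.5124 = 0.08.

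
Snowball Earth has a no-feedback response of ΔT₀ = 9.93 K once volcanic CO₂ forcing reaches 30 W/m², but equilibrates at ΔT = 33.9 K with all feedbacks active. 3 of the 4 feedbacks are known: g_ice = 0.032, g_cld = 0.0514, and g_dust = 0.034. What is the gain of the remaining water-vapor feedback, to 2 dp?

Amplification A = ΔT/ΔT₀ = 33.9/9.93 = 3.414.
Total gain g = 1 − 1/A = 1 − 1/3.414 = 0.7071.
Known gains sum to 0.032 + 0.0514 + 0.034 = 0.1174.
g_wv = 0.7071 − 0.1174 = 0.59.

0.59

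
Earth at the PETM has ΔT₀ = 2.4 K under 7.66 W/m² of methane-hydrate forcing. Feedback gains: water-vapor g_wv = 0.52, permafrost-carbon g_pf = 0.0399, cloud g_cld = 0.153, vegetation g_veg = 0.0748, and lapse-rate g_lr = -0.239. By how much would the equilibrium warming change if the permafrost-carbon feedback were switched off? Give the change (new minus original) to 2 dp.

-0.43 K

Original: g = 0.5487, ΔT = 2.4/(1−0.5487) = 5.3180 K.
Without permafrost-carbon: g' = 0.5088, ΔT' = 2.4/(1−0.5088) = 4.8860 K.
Change = 4.8860 − 5.3180 = -0.43 K.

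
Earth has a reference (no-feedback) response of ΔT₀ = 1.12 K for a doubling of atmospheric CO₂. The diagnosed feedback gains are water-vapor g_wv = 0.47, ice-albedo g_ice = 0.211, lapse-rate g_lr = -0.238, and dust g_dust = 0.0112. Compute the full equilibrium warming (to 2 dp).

2.05 K

Total gain g = 0.47 + 0.211 − 0.238 + 0.0112 = 0.4542.
Amplification A = 1/(1 − 0.4542) = 1.832.
ΔT = 1.12 × 1.832 = 2.05 K.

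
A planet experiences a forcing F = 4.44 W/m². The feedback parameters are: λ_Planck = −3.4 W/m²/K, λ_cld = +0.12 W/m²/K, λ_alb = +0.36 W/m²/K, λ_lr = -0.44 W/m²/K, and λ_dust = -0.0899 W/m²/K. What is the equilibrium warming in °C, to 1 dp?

Net feedback parameter λ = (−3.4) + (+0.12) + (+0.36) + (-0.44) + (-0.0899) = -3.4499 W/m²/K.
ΔT = −F/λ = −4.44/(-3.4499) = 1.3 °C.

1.3 °C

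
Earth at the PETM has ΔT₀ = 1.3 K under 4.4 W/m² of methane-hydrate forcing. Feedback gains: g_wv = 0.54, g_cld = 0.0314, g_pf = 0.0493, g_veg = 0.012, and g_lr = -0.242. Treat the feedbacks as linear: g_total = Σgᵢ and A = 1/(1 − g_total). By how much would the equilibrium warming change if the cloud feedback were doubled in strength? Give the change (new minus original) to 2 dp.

0.12 K

Original: g = 0.3907, ΔT = 1.3/(1−0.3907) = 2.1336 K.
With doubled cloud: g' = 0.4221, ΔT' = 1.3/(1−0.4221) = 2.2495 K.
Change = 2.2495 − 2.1336 = 0.12 K.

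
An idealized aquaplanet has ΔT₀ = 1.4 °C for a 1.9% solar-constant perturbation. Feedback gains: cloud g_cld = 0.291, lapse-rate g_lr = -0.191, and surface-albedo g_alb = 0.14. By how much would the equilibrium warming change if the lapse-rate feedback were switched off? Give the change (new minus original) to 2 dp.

0.62 °C

Original: g = 0.24, ΔT = 1.4/(1−0.24) = 1.8421 °C.
Without lapse-rate: g' = 0.431, ΔT' = 1.4/(1−0.431) = 2.4605 °C.
Change = 2.4605 − 1.8421 = 0.62 °C.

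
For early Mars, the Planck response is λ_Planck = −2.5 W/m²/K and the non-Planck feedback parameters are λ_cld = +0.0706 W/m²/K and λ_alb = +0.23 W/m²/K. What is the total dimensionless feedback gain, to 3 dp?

0.120

Convert to gains: g_cld = 0.0706/2.5 = 0.02824; g_alb = 0.23/2.5 = 0.092.
Total gain g = 0.12024.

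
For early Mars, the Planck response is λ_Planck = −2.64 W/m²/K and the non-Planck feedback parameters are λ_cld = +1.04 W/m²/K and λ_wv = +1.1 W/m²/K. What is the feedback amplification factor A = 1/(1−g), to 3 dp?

5.280

Convert to gains: g_cld = 1.04/2.64 = 0.3939; g_wv = 1.1/2.64 = 0.4167.
Total gain g = 0.8106.
A = 1/(1 − 0.8106) = 5.280.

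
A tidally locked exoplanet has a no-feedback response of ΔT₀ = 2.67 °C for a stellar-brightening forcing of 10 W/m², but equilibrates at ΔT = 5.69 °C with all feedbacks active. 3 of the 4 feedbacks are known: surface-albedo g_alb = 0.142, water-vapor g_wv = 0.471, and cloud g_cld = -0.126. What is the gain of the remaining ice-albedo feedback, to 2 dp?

Amplification A = ΔT/ΔT₀ = 5.69/2.67 = 2.131.
Total gain g = 1 − 1/A = 1 − 1/2.131 = 0.5307.
Known gains sum to 0.142 + 0.471 − 0.126 = 0.487.
g_ice = 0.5307 − 0.487 = 0.04.

0.04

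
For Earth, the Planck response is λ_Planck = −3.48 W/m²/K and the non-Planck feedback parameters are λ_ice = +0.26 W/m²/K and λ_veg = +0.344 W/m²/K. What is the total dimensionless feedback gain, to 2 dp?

Convert to gains: g_ice = 0.26/3.48 = 0.07471; g_veg = 0.344/3.48 = 0.09885.
Total gain g = 0.17356.

0.17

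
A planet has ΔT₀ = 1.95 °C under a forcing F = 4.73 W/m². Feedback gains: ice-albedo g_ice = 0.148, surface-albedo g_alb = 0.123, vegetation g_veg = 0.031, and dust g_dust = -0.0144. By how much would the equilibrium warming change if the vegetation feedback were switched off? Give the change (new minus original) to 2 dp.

Original: g = 0.2876, ΔT = 1.95/(1−0.2876) = 2.7372 °C.
Without vegetation: g' = 0.2566, ΔT' = 1.95/(1−0.2566) = 2.6231 °C.
Change = 2.6231 − 2.7372 = -0.11 °C.

-0.11 °C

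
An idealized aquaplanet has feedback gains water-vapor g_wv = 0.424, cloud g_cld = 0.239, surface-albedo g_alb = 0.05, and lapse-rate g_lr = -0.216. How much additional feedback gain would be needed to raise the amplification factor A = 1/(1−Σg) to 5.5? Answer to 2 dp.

0.32

Current total gain = 0.497.
Target gain for A = 5.5: g* = 1 − 1/5.5 = 0.8182.
Additional gain needed = 0.8182 − 0.497 = 0.32.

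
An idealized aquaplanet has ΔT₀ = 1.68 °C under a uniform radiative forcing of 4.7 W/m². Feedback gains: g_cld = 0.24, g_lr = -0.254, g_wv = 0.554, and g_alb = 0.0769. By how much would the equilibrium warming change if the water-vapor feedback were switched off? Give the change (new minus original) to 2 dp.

-2.59 °C

Original: g = 0.6169, ΔT = 1.68/(1−0.6169) = 4.3853 °C.
Without water-vapor: g' = 0.0629, ΔT' = 1.68/(1−0.0629) = 1.7928 °C.
Change = 1.7928 − 4.3853 = -2.59 °C.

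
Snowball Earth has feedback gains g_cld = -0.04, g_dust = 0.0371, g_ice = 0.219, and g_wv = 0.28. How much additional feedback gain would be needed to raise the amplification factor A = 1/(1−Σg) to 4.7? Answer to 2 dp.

0.29

Current total gain = 0.4961.
Target gain for A = 4.7: g* = 1 − 1/4.7 = 0.7872.
Additional gain needed = 0.7872 − 0.4961 = 0.29.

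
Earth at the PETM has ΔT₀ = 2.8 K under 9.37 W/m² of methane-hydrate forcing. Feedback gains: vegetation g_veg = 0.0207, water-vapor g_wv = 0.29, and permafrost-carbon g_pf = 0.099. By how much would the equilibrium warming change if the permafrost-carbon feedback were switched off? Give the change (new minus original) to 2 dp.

-0.68 K

Original: g = 0.4097, ΔT = 2.8/(1−0.4097) = 4.7434 K.
Without permafrost-carbon: g' = 0.3107, ΔT' = 2.8/(1−0.3107) = 4.0621 K.
Change = 4.0621 − 4.7434 = -0.68 K.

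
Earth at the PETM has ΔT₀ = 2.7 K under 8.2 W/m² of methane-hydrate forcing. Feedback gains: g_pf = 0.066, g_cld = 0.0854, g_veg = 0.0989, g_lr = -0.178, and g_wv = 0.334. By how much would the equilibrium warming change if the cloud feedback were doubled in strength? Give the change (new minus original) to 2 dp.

Original: g = 0.4063, ΔT = 2.7/(1−0.4063) = 4.5478 K.
With doubled cloud: g' = 0.4917, ΔT' = 2.7/(1−0.4917) = 5.3118 K.
Change = 5.3118 − 4.5478 = 0.76 K.

0.76 K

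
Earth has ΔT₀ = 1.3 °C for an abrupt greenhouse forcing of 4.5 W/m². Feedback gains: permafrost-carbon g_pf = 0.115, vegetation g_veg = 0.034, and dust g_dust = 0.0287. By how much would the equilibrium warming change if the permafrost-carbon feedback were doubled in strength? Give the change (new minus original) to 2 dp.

0.26 °C

Original: g = 0.1777, ΔT = 1.3/(1−0.1777) = 1.5809 °C.
With doubled permafrost-carbon: g' = 0.2927, ΔT' = 1.3/(1−0.2927) = 1.8380 °C.
Change = 1.8380 − 1.5809 = 0.26 °C.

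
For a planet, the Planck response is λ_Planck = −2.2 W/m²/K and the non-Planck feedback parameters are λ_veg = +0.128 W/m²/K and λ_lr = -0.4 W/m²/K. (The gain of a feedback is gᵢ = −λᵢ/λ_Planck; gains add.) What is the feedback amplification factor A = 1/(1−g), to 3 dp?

Convert to gains: g_veg = 0.128/2.2 = 0.05818; g_lr = -0.4/2.2 = -0.1818.
Total gain g = -0.12362.
A = 1/(1 + 0.12362) = 0.890.

0.890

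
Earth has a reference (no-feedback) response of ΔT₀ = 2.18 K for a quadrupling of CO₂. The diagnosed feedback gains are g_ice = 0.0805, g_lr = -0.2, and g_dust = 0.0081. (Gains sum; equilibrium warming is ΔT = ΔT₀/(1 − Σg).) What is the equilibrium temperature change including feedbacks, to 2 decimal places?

1.96 K

Total gain g = 0.0805 − 0.2 + 0.0081 = -0.1114.
Amplification A = 1/(1 + 0.1114) = 0.8998.
ΔT = 2.18 × 0.8998 = 1.96 K.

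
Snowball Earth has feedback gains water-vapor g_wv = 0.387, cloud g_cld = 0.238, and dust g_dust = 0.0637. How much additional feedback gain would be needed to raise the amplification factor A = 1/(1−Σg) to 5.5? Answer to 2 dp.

0.13

Current total gain = 0.6887.
Target gain for A = 5.5: g* = 1 − 1/5.5 = 0.8182.
Additional gain needed = 0.8182 − 0.6887 = 0.13.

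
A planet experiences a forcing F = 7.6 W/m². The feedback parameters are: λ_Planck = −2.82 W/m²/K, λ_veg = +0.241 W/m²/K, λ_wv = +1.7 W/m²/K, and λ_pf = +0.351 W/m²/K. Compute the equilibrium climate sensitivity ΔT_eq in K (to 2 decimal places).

14.39 K

Net feedback parameter λ = (−2.82) + (+0.241) + (+1.7) + (+0.351) = -0.528 W/m²/K.
ΔT = −F/λ = −7.6/(-0.528) = 14.39 K.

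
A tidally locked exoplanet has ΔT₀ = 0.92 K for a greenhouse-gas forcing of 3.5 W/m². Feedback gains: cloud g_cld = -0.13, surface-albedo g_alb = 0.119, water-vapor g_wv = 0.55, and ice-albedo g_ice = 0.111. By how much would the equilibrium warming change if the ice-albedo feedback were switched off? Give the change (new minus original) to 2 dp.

Original: g = 0.65, ΔT = 0.92/(1−0.65) = 2.6286 K.
Without ice-albedo: g' = 0.539, ΔT' = 0.92/(1−0.539) = 1.9957 K.
Change = 1.9957 − 2.6286 = -0.63 K.

-0.63 K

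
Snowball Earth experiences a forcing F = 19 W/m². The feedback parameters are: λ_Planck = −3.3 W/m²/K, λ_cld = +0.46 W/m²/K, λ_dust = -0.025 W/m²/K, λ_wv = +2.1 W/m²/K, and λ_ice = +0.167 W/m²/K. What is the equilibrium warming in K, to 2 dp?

Net feedback parameter λ = (−3.3) + (+0.46) + (-0.025) + (+2.1) + (+0.167) = -0.598 W/m²/K.
ΔT = −F/λ = −19/(-0.598) = 31.77 K.

31.77 K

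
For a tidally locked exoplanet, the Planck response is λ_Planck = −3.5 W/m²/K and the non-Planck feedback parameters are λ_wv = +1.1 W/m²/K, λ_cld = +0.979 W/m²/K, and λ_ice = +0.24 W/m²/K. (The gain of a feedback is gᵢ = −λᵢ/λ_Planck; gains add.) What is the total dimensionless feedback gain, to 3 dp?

Convert to gains: g_wv = 1.1/3.5 = 0.3143; g_cld = 0.979/3.5 = 0.2797; g_ice = 0.24/3.5 = 0.06857.
Total gain g = 0.66257.

0.663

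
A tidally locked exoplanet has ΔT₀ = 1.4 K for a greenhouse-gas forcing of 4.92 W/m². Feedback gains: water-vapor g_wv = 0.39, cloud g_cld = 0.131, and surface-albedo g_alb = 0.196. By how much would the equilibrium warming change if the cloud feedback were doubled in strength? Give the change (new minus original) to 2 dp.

Original: g = 0.717, ΔT = 1.4/(1−0.717) = 4.9470 K.
With doubled cloud: g' = 0.848, ΔT' = 1.4/(1−0.848) = 9.2105 K.
Change = 9.2105 − 4.9470 = 4.26 K.

4.26 K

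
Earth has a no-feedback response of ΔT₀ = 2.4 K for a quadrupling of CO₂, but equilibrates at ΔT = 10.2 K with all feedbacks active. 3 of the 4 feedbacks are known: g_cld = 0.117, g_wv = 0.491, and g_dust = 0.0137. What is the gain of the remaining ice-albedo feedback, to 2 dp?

0.14

Amplification A = ΔT/ΔT₀ = 10.2/2.4 = 4.25.
Total gain g = 1 − 1/A = 1 − 1/4.25 = 0.7647.
Known gains sum to 0.117 + 0.491 + 0.0137 = 0.6217.
g_ice = 0.7647 − 0.6217 = 0.14.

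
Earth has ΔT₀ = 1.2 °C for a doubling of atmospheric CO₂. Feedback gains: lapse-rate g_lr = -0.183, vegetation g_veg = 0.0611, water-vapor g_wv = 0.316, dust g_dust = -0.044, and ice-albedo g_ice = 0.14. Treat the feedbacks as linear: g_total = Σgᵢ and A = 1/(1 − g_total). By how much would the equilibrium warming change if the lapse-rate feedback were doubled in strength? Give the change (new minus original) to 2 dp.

-0.35 °C

Original: g = 0.2901, ΔT = 1.2/(1−0.2901) = 1.6904 °C.
With doubled lapse-rate: g' = 0.1071, ΔT' = 1.2/(1−0.1071) = 1.3439 °C.
Change = 1.3439 − 1.6904 = -0.35 °C.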